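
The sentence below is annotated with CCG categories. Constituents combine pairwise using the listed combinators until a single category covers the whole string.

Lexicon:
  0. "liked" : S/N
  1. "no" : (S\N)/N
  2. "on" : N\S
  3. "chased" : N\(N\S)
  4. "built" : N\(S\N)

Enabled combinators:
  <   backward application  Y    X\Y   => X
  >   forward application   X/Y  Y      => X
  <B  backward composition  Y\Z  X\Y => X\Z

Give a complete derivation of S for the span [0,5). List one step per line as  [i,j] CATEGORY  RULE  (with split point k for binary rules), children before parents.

[0,5] S   >
  [0,1] "liked" : S/N
  [1,5] N   <
    [1,4] S\N   >
      [1,2] "no" : (S\N)/N
      [2,4] N   <
        [2,3] "on" : N\S
        [3,4] "chased" : N\(N\S)
    [4,5] "built" : N\(S\N)

[0,1] S/N  lex  "liked"
[1,2] (S\N)/N  lex  "no"
[2,3] N\S  lex  "on"
[3,4] N\(N\S)  lex  "chased"
[2,4] N  <  k=3
[1,4] S\N  >  k=2
[4,5] N\(S\N)  lex  "built"
[1,5] N  <  k=4
[0,5] S  >  k=1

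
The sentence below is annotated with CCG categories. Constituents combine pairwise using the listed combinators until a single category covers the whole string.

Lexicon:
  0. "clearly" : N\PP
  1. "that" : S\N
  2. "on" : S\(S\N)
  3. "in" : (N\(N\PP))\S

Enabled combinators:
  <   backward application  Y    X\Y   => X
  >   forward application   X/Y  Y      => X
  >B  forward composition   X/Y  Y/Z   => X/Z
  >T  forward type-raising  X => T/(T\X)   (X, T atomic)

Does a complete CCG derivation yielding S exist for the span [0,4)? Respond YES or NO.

N\PP S\N S\(S\N) (N\(N\PP))\S
CKY chart[0,4] = {N, N/(N\N), NP/(NP\N), PP/(PP\N), S/(S\N)}; S ∉ chart

NO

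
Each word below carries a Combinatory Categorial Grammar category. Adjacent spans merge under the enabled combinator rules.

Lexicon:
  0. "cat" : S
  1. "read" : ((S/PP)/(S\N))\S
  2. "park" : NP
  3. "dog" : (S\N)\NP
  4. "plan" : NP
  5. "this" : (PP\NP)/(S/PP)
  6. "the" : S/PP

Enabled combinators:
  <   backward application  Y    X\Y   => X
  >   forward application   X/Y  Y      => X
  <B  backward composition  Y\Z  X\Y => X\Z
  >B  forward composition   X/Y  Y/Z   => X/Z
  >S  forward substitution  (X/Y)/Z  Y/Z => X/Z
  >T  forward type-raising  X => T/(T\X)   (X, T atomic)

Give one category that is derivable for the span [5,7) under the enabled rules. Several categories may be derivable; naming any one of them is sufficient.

[0,7] S   >
  [0,4] S/PP   >
    [0,2] (S/PP)/(S\N)   <
      [0,1] "cat" : S
      [1,2] "read" : ((S/PP)/(S\N))\S
    [2,4] S\N   <
      [2,3] "park" : NP
      [3,4] "dog" : (S\N)\NP
  [4,7] PP   <
    [4,5] "plan" : NP
    [5,7] PP\NP   >
      [5,6] "this" : (PP\NP)/(S/PP)
      [6,7] "the" : S/PP

PP\NP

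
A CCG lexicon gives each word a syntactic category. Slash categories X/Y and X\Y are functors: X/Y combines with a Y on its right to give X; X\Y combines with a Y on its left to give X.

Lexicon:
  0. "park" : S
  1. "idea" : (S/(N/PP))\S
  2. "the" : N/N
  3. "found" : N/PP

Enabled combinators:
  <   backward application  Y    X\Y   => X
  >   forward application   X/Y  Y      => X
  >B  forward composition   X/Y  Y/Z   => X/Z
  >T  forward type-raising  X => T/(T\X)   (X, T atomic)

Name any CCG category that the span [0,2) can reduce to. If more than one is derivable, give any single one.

[0,4] S   >
  [0,2] S/(N/PP)   <
    [0,1] "park" : S
    [1,2] "idea" : (S/(N/PP))\S
  [2,4] N/PP   >B
    [2,3] "the" : N/N
    [3,4] "found" : N/PP

S/(N/PP)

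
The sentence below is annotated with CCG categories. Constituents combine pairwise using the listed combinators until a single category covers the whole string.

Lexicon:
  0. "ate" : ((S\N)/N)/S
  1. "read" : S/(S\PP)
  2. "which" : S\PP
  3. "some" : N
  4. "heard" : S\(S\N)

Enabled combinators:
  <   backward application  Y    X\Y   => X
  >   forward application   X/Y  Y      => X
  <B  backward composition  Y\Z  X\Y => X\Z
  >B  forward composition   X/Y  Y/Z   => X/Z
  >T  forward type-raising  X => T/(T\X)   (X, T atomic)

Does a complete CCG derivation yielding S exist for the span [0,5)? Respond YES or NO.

[0,5] S   <
  [0,4] S\N   >
    [0,3] (S\N)/N   >
      [0,1] "ate" : ((S\N)/N)/S
      [1,3] S   >
        [1,2] "read" : S/(S\PP)
        [2,3] "which" : S\PP
    [3,4] "some" : N
  [4,5] "heard" : S\(S\N)

YES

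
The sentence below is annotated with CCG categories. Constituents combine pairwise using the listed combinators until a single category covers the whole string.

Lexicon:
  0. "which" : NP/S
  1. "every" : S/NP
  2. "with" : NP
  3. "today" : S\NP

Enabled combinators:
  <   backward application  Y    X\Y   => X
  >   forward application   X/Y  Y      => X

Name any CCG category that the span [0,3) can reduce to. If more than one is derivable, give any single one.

NP

[0,4] S   <
  [0,3] NP   >
    [0,1] "which" : NP/S
    [1,3] S   >
      [1,2] "every" : S/NP
      [2,3] "with" : NP
  [3,4] "today" : S\NP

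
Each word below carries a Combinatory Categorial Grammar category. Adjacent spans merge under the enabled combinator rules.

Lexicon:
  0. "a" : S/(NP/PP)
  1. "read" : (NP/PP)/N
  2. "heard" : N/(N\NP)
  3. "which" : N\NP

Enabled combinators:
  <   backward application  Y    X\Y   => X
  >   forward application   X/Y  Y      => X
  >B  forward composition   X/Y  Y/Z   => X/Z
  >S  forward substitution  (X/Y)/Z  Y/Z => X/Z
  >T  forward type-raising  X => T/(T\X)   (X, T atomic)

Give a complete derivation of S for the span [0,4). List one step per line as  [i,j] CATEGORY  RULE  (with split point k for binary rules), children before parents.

[0,1] S/(NP/PP)  lex  "a"
[1,2] (NP/PP)/N  lex  "read"
[0,2] S/N  >B  k=1
[2,3] N/(N\NP)  lex  "heard"
[3,4] N\NP  lex  "which"
[2,4] N  >  k=3
[0,4] S  >  k=2

[0,4] S   >
  [0,2] S/N   >B
    [0,1] "a" : S/(NP/PP)
    [1,2] "read" : (NP/PP)/N
  [2,4] N   >
    [2,3] "heard" : N/(N\NP)
    [3,4] "which" : N\NP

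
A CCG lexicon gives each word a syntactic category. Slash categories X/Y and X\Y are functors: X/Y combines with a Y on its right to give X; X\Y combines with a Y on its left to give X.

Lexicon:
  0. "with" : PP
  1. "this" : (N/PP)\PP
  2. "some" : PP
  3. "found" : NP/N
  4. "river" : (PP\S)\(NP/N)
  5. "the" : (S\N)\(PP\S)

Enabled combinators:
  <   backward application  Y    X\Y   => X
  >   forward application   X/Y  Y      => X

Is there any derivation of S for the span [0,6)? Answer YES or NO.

[0,6] S   <
  [0,3] N   >
    [0,2] N/PP   <
      [0,1] "with" : PP
      [1,2] "this" : (N/PP)\PP
    [2,3] "some" : PP
  [3,6] S\N   <
    [3,5] PP\S   <
      [3,4] "found" : NP/N
      [4,5] "river" : (PP\S)\(NP/N)
    [5,6] "the" : (S\N)\(PP\S)

YES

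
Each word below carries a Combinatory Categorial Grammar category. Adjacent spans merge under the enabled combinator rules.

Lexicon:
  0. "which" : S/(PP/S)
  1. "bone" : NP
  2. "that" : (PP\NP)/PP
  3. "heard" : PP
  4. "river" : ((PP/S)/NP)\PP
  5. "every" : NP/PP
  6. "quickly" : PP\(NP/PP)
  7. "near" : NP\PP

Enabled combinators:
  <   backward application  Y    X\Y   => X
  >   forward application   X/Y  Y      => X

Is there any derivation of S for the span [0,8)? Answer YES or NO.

YES

[0,8] S   >
  [0,1] "which" : S/(PP/S)
  [1,8] PP/S   >
    [1,5] (PP/S)/NP   <
      [1,4] PP   <
        [1,2] "bone" : NP
        [2,4] PP\NP   >
          [2,3] "that" : (PP\NP)/PP
          [3,4] "heard" : PP
      [4,5] "river" : ((PP/S)/NP)\PP
    [5,8] NP   <
      [5,7] PP   <
        [5,6] "every" : NP/PP
        [6,7] "quickly" : PP\(NP/PP)
      [7,8] "near" : NP\PP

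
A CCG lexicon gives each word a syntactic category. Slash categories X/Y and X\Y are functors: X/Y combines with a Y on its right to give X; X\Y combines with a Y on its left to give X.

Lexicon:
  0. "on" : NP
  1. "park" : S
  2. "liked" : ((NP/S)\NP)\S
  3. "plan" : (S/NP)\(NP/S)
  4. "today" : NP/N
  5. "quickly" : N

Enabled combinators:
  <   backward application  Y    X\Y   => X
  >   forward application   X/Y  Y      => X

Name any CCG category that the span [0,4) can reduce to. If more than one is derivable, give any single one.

S/NP

[0,6] S   >
  [0,4] S/NP   <
    [0,3] NP/S   <
      [0,1] "on" : NP
      [1,3] (NP/S)\NP   <
        [1,2] "park" : S
        [2,3] "liked" : ((NP/S)\NP)\S
    [3,4] "plan" : (S/NP)\(NP/S)
  [4,6] NP   >
    [4,5] "today" : NP/N
    [5,6] "quickly" : N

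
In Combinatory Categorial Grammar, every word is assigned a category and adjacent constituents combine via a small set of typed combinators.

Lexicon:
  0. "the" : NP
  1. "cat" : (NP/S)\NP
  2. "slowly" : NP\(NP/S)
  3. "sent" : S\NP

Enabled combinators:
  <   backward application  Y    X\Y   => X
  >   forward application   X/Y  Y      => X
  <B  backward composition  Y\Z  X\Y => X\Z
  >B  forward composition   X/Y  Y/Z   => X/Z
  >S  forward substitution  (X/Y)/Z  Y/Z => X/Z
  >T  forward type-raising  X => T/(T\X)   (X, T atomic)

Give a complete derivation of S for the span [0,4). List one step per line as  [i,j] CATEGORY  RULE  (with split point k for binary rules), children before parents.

[0,1] NP  lex  "the"
[1,2] (NP/S)\NP  lex  "cat"
[2,3] NP\(NP/S)  lex  "slowly"
[1,3] NP\NP  <B  k=2
[3,4] S\NP  lex  "sent"
[1,4] S\NP  <B  k=3
[0,4] S  <  k=1

[0,4] S   <
  [0,1] "the" : NP
  [1,4] S\NP   <B
    [1,3] NP\NP   <B
      [1,2] "cat" : (NP/S)\NP
      [2,3] "slowly" : NP\(NP/S)
    [3,4] "sent" : S\NP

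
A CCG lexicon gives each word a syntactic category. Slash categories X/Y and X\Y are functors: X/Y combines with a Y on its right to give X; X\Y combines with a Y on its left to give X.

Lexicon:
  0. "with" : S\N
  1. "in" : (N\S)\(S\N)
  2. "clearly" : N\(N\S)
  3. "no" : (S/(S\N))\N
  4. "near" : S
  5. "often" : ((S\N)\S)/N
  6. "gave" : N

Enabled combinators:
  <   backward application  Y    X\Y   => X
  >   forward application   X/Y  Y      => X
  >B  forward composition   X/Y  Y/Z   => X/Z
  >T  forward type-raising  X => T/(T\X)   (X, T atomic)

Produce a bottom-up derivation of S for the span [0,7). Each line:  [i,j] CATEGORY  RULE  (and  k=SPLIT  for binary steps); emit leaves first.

[0,1] S\N  lex  "with"
[1,2] (N\S)\(S\N)  lex  "in"
[0,2] N\S  <  k=1
[2,3] N\(N\S)  lex  "clearly"
[0,3] N  <  k=2
[3,4] (S/(S\N))\N  lex  "no"
[0,4] S/(S\N)  <  k=3
[4,5] S  lex  "near"
[5,6] ((S\N)\S)/N  lex  "often"
[6,7] N  lex  "gave"
[5,7] (S\N)\S  >  k=6
[4,7] S\N  <  k=5
[0,7] S  >  k=4

[0,7] S   >
  [0,4] S/(S\N)   <
    [0,3] N   <
      [0,2] N\S   <
        [0,1] "with" : S\N
        [1,2] "in" : (N\S)\(S\N)
      [2,3] "clearly" : N\(N\S)
    [3,4] "no" : (S/(S\N))\N
  [4,7] S\N   <
    [4,5] "near" : S
    [5,7] (S\N)\S   >
      [5,6] "often" : ((S\N)\S)/N
      [6,7] "gave" : N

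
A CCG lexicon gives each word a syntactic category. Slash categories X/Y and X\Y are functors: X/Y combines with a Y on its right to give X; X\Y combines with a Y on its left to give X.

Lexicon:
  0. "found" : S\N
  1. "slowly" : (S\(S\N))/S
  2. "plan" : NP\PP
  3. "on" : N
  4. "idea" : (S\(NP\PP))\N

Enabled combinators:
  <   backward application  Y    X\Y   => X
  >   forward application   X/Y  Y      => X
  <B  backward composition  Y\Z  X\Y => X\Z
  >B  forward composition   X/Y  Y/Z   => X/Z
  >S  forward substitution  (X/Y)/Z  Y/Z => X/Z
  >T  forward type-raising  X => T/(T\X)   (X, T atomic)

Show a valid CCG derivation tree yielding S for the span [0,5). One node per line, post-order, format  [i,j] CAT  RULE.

[0,1] S\N  lex  "found"
[1,2] (S\(S\N))/S  lex  "slowly"
[2,3] NP\PP  lex  "plan"
[3,4] N  lex  "on"
[4,5] (S\(NP\PP))\N  lex  "idea"
[3,5] S\(NP\PP)  <  k=4
[2,5] S  <  k=3
[1,5] S\(S\N)  >  k=2
[0,5] S  <  k=1

[0,5] S   <
  [0,1] "found" : S\N
  [1,5] S\(S\N)   >
    [1,2] "slowly" : (S\(S\N))/S
    [2,5] S   <
      [2,3] "plan" : NP\PP
      [3,5] S\(NP\PP)   <
        [3,4] "on" : N
        [4,5] "idea" : (S\(NP\PP))\N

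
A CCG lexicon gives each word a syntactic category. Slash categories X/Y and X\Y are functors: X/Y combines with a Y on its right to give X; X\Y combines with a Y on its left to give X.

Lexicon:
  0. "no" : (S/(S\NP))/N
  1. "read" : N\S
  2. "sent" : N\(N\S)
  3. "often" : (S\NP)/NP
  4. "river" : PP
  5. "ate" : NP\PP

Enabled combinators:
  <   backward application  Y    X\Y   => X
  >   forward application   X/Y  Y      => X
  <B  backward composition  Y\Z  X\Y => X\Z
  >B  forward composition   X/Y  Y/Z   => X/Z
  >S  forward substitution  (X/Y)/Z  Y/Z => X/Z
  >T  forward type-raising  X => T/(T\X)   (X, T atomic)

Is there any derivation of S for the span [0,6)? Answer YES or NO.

[0,6] S   >
  [0,3] S/(S\NP)   >
    [0,1] "no" : (S/(S\NP))/N
    [1,3] N   <
      [1,2] "read" : N\S
      [2,3] "sent" : N\(N\S)
  [3,6] S\NP   >
    [3,4] "often" : (S\NP)/NP
    [4,6] NP   >
      [4,5] NP/(NP\PP)   >T
        [4,5] "river" : PP
      [5,6] "ate" : NP\PP

YES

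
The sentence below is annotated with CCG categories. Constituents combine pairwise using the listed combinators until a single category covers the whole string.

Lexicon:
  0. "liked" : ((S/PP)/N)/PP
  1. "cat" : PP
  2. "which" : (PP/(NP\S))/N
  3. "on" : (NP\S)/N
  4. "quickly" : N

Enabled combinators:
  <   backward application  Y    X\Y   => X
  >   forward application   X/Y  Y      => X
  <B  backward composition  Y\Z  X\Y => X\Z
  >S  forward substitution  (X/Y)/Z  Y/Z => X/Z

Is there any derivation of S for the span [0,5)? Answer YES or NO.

YES

[0,5] S   >
  [0,4] S/N   >S
    [0,2] (S/PP)/N   >
      [0,1] "liked" : ((S/PP)/N)/PP
      [1,2] "cat" : PP
    [2,4] PP/N   >S
      [2,3] "which" : (PP/(NP\S))/N
      [3,4] "on" : (NP\S)/N
  [4,5] "quickly" : N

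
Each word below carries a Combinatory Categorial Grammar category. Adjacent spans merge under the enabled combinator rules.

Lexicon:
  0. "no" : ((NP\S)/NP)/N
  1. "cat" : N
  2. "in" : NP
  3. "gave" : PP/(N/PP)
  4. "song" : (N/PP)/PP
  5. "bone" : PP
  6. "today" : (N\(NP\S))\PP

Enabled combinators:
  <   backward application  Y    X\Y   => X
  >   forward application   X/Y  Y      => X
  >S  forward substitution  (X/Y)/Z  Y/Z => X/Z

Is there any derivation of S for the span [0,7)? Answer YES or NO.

NO

((NP\S)/NP)/N N NP PP/(N/PP) (N/PP)/PP PP (N\(NP\S))\PP
CKY chart[0,7] = {N}; S ∉ chart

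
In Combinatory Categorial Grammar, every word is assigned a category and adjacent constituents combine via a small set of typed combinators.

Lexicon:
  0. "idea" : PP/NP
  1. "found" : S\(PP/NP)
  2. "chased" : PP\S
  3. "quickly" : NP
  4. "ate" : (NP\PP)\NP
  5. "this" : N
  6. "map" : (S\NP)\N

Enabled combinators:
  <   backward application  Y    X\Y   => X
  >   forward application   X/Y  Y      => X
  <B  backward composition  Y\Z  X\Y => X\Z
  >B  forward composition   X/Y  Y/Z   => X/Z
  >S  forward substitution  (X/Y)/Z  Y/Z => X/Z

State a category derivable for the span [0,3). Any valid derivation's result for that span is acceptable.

PP

[0,7] S   <
  [0,5] NP   <
    [0,3] PP   <
      [0,2] S   <
        [0,1] "idea" : PP/NP
        [1,2] "found" : S\(PP/NP)
      [2,3] "chased" : PP\S
    [3,5] NP\PP   <
      [3,4] "quickly" : NP
      [4,5] "ate" : (NP\PP)\NP
  [5,7] S\NP   <
    [5,6] "this" : N
    [6,7] "map" : (S\NP)\N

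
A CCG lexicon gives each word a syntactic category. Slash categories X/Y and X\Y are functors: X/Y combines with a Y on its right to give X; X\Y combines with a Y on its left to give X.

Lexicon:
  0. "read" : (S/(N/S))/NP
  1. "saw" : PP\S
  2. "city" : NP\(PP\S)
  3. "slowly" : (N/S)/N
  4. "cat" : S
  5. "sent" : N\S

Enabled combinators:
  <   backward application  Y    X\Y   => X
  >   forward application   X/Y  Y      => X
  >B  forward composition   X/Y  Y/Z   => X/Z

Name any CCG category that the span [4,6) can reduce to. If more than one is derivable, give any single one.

[0,6] S   >
  [0,4] S/N   >B
    [0,3] S/(N/S)   >
      [0,1] "read" : (S/(N/S))/NP
      [1,3] NP   <
        [1,2] "saw" : PP\S
        [2,3] "city" : NP\(PP\S)
    [3,4] "slowly" : (N/S)/N
  [4,6] N   <
    [4,5] "cat" : S
    [5,6] "sent" : N\S

N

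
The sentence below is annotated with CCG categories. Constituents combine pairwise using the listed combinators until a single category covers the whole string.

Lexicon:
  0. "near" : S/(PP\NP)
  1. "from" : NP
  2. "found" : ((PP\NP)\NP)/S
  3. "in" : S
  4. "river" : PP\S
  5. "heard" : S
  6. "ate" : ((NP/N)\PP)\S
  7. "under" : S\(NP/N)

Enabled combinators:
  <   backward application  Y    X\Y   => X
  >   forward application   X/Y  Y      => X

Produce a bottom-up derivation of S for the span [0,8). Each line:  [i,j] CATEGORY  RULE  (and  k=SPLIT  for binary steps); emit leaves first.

[0,8] S   <
  [0,7] NP/N   <
    [0,5] PP   <
      [0,4] S   >
        [0,1] "near" : S/(PP\NP)
        [1,4] PP\NP   <
          [1,2] "from" : NP
          [2,4] (PP\NP)\NP   >
            [2,3] "found" : ((PP\NP)\NP)/S
            [3,4] "in" : S
      [4,5] "river" : PP\S
    [5,7] (NP/N)\PP   <
      [5,6] "heard" : S
      [6,7] "ate" : ((NP/N)\PP)\S
  [7,8] "under" : S\(NP/N)

[0,1] S/(PP\NP)  lex  "near"
[1,2] NP  lex  "from"
[2,3] ((PP\NP)\NP)/S  lex  "found"
[3,4] S  lex  "in"
[2,4] (PP\NP)\NP  >  k=3
[1,4] PP\NP  <  k=2
[0,4] S  >  k=1
[4,5] PP\S  lex  "river"
[0,5] PP  <  k=4
[5,6] S  lex  "heard"
[6,7] ((NP/N)\PP)\S  lex  "ate"
[5,7] (NP/N)\PP  <  k=6
[0,7] NP/N  <  k=5
[7,8] S\(NP/N)  lex  "under"
[0,8] S  <  k=7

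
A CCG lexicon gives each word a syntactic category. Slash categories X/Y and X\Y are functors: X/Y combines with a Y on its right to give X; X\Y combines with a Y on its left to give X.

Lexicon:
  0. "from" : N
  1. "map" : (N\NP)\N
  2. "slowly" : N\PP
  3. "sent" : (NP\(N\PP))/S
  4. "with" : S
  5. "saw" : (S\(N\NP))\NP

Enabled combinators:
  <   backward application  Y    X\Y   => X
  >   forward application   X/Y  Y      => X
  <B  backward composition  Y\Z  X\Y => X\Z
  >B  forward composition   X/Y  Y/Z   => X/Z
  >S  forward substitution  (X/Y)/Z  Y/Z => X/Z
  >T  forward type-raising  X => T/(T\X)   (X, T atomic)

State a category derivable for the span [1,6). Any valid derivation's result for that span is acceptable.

[0,6] S   >
  [0,1] S/(S\N)   >T
    [0,1] "from" : N
  [1,6] S\N   <B
    [1,2] "map" : (N\NP)\N
    [2,6] S\(N\NP)   <
      [2,5] NP   <
        [2,3] "slowly" : N\PP
        [3,5] NP\(N\PP)   >
          [3,4] "sent" : (NP\(N\PP))/S
          [4,5] "with" : S
      [5,6] "saw" : (S\(N\NP))\NP

S\N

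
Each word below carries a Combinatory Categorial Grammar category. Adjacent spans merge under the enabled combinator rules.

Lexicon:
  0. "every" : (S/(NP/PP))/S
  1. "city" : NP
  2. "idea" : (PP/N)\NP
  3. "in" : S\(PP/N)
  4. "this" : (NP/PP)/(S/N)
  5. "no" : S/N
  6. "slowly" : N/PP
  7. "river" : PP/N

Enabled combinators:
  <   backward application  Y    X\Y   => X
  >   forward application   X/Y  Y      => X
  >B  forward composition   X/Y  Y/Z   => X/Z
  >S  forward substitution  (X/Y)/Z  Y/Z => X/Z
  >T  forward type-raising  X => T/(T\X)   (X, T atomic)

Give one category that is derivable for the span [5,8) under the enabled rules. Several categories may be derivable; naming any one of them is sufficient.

[0,8] S   >
  [0,4] S/(NP/PP)   >
    [0,1] "every" : (S/(NP/PP))/S
    [1,4] S   <
      [1,3] PP/N   <
        [1,2] "city" : NP
        [2,3] "idea" : (PP/N)\NP
      [3,4] "in" : S\(PP/N)
  [4,8] NP/PP   >
    [4,5] "this" : (NP/PP)/(S/N)
    [5,8] S/N   >B
      [5,6] "no" : S/N
      [6,8] N/N   >B
        [6,7] "slowly" : N/PP
        [7,8] "river" : PP/N

S/N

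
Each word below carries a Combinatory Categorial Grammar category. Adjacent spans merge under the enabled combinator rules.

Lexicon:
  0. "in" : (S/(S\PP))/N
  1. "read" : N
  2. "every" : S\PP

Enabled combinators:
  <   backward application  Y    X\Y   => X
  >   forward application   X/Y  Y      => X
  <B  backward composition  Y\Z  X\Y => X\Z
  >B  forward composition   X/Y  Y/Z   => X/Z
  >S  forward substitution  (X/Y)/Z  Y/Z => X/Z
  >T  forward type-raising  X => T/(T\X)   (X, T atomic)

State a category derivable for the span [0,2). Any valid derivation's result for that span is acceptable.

S/(S\PP)

[0,3] S   >
  [0,2] S/(S\PP)   >
    [0,1] "in" : (S/(S\PP))/N
    [1,2] "read" : N
  [2,3] "every" : S\PP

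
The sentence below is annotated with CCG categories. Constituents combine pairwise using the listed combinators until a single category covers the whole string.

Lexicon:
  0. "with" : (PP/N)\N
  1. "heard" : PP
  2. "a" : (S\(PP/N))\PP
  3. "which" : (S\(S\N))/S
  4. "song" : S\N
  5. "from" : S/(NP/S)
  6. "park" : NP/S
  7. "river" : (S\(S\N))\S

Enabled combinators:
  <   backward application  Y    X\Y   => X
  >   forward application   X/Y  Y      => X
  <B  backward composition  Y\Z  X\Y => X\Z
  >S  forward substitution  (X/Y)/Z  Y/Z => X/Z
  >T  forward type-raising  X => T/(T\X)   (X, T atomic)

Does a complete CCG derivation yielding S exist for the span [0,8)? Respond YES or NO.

YES

[0,8] S   <
  [0,3] S\N   <B
    [0,1] "with" : (PP/N)\N
    [1,3] S\(PP/N)   <
      [1,2] "heard" : PP
      [2,3] "a" : (S\(PP/N))\PP
  [3,8] S\(S\N)   >
    [3,4] "which" : (S\(S\N))/S
    [4,8] S   <
      [4,5] "song" : S\N
      [5,8] S\(S\N)   <
        [5,7] S   >
          [5,6] "from" : S/(NP/S)
          [6,7] "park" : NP/S
        [7,8] "river" : (S\(S\N))\S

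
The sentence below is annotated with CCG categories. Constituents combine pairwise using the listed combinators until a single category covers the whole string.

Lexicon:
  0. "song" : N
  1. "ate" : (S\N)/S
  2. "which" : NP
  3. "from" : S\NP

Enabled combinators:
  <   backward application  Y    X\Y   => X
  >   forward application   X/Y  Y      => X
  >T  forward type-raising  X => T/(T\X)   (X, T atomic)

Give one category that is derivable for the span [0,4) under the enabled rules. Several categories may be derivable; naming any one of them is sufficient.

S

[0,4] S   <
  [0,1] "song" : N
  [1,4] S\N   >
    [1,2] "ate" : (S\N)/S
    [2,4] S   >
      [2,3] S/(S\NP)   >T
        [2,3] "which" : NP
      [3,4] "from" : S\NP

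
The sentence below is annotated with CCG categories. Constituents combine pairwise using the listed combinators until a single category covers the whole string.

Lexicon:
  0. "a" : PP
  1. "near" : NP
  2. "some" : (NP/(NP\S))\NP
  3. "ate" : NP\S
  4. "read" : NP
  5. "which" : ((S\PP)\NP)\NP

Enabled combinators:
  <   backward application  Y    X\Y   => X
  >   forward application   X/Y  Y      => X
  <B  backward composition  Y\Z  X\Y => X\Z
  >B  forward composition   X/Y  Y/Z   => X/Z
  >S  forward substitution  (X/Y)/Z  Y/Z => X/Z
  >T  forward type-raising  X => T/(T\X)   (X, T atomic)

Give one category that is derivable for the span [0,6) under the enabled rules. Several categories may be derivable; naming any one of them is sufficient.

[0,6] S   <
  [0,1] "a" : PP
  [1,6] S\PP   <
    [1,4] NP   >
      [1,3] NP/(NP\S)   <
        [1,2] "near" : NP
        [2,3] "some" : (NP/(NP\S))\NP
      [3,4] "ate" : NP\S
    [4,6] (S\PP)\NP   <
      [4,5] "read" : NP
      [5,6] "which" : ((S\PP)\NP)\NP

S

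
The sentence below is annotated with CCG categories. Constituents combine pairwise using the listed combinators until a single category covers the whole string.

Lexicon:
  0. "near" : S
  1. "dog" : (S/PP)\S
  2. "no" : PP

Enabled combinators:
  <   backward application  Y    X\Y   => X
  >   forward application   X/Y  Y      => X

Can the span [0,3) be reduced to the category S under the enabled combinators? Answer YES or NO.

[0,3] S   >
  [0,2] S/PP   <
    [0,1] "near" : S
    [1,2] "dog" : (S/PP)\S
  [2,3] "no" : PP

YES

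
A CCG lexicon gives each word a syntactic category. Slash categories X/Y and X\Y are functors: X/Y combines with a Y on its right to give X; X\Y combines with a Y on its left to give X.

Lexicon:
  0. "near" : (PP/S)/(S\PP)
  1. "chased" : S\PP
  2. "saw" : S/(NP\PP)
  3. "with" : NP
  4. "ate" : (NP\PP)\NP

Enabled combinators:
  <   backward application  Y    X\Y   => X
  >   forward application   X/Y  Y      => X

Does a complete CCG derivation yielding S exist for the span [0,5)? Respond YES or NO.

NO

(PP/S)/(S\PP) S\PP S/(NP\PP) NP (NP\PP)\NP
CKY chart[0,5] = {PP}; S ∉ chart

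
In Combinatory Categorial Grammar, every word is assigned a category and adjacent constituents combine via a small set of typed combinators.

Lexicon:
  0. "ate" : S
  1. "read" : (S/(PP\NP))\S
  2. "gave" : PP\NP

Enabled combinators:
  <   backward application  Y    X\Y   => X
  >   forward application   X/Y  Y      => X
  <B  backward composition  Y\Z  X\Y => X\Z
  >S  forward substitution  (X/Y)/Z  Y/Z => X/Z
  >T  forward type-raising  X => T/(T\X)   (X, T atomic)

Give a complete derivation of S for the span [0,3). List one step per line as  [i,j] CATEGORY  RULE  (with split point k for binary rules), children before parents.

[0,3] S   >
  [0,2] S/(PP\NP)   <
    [0,1] "ate" : S
    [1,2] "read" : (S/(PP\NP))\S
  [2,3] "gave" : PP\NP

[0,1] S  lex  "ate"
[1,2] (S/(PP\NP))\S  lex  "read"
[0,2] S/(PP\NP)  <  k=1
[2,3] PP\NP  lex  "gave"
[0,3] S  >  k=2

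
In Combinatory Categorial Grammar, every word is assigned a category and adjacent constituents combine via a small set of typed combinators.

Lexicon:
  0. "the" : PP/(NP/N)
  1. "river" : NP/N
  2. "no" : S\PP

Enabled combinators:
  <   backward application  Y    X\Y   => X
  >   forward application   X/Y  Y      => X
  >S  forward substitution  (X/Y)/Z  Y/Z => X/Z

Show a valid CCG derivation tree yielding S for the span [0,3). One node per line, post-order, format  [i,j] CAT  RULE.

[0,3] S   <
  [0,2] PP   >
    [0,1] "the" : PP/(NP/N)
    [1,2] "river" : NP/N
  [2,3] "no" : S\PP

[0,1] PP/(NP/N)  lex  "the"
[1,2] NP/N  lex  "river"
[0,2] PP  >  k=1
[2,3] S\PP  lex  "no"
[0,3] S  <  k=2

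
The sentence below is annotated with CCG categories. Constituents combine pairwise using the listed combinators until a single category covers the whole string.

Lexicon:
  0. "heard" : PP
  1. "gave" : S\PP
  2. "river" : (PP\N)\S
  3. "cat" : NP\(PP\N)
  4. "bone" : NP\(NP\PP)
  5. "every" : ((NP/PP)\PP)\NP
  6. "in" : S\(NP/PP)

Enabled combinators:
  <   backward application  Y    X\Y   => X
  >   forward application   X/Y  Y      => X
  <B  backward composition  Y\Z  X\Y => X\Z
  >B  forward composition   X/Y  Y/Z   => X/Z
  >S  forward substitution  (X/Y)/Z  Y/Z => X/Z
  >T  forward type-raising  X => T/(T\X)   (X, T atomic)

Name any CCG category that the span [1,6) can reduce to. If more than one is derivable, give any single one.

[0,7] S   <
  [0,6] NP/PP   <
    [0,1] "heard" : PP
    [1,6] (NP/PP)\PP   <
      [1,5] NP   <
        [1,4] NP\PP   <B
          [1,2] "gave" : S\PP
          [2,4] NP\S   <B
            [2,3] "river" : (PP\N)\S
            [3,4] "cat" : NP\(PP\N)
        [4,5] "bone" : NP\(NP\PP)
      [5,6] "every" : ((NP/PP)\PP)\NP
  [6,7] "in" : S\(NP/PP)

(NP/PP)\PP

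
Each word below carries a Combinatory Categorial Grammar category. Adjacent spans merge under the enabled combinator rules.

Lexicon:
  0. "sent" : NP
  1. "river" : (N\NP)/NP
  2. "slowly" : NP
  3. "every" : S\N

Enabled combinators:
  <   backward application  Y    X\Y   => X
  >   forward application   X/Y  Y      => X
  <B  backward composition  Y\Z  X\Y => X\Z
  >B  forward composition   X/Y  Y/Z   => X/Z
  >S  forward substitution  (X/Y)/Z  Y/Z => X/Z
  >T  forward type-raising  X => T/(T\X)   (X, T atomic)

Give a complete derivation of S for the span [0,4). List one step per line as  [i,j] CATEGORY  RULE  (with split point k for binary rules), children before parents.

[0,1] NP  lex  "sent"
[0,1] N/(N\NP)  >T
[1,2] (N\NP)/NP  lex  "river"
[2,3] NP  lex  "slowly"
[1,3] N\NP  >  k=2
[0,3] N  >  k=1
[3,4] S\N  lex  "every"
[0,4] S  <  k=3

[0,4] S   <
  [0,3] N   >
    [0,1] N/(N\NP)   >T
      [0,1] "sent" : NP
    [1,3] N\NP   >
      [1,2] "river" : (N\NP)/NP
      [2,3] "slowly" : NP
  [3,4] "every" : S\N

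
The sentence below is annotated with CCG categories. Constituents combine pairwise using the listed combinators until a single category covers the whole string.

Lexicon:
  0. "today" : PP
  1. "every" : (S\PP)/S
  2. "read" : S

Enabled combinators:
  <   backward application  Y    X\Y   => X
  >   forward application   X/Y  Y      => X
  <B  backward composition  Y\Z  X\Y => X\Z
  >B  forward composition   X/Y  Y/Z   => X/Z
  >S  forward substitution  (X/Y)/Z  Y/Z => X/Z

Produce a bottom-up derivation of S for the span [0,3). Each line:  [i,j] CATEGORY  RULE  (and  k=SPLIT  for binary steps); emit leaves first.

[0,1] PP  lex  "today"
[1,2] (S\PP)/S  lex  "every"
[2,3] S  lex  "read"
[1,3] S\PP  >  k=2
[0,3] S  <  k=1

[0,3] S   <
  [0,1] "today" : PP
  [1,3] S\PP   >
    [1,2] "every" : (S\PP)/S
    [2,3] "read" : S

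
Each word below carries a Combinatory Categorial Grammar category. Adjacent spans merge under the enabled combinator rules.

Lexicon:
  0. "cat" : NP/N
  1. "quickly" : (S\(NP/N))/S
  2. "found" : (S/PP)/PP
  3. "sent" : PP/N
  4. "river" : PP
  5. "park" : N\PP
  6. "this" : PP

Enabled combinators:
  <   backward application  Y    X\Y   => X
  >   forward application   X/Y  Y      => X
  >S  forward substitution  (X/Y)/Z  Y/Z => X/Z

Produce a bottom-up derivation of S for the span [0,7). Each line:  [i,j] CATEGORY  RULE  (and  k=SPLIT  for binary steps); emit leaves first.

[0,7] S   <
  [0,1] "cat" : NP/N
  [1,7] S\(NP/N)   >
    [1,2] "quickly" : (S\(NP/N))/S
    [2,7] S   >
      [2,6] S/PP   >
        [2,3] "found" : (S/PP)/PP
        [3,6] PP   >
          [3,4] "sent" : PP/N
          [4,6] N   <
            [4,5] "river" : PP
            [5,6] "park" : N\PP
      [6,7] "this" : PP

[0,1] NP/N  lex  "cat"
[1,2] (S\(NP/N))/S  lex  "quickly"
[2,3] (S/PP)/PP  lex  "found"
[3,4] PP/N  lex  "sent"
[4,5] PP  lex  "river"
[5,6] N\PP  lex  "park"
[4,6] N  <  k=5
[3,6] PP  >  k=4
[2,6] S/PP  >  k=3
[6,7] PP  lex  "this"
[2,7] S  >  k=6
[1,7] S\(NP/N)  >  k=2
[0,7] S  <  k=1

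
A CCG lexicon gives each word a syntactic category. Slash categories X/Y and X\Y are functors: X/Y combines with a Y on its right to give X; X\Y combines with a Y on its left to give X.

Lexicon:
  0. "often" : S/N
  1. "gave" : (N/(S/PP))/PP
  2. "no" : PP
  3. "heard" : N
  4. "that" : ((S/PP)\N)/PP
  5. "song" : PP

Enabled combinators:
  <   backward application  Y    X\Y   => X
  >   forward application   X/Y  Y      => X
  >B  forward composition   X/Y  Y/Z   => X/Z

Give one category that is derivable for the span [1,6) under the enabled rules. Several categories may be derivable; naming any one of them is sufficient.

N

[0,6] S   >
  [0,1] "often" : S/N
  [1,6] N   >
    [1,3] N/(S/PP)   >
      [1,2] "gave" : (N/(S/PP))/PP
      [2,3] "no" : PP
    [3,6] S/PP   <
      [3,4] "heard" : N
      [4,6] (S/PP)\N   >
        [4,5] "that" : ((S/PP)\N)/PP
        [5,6] "song" : PP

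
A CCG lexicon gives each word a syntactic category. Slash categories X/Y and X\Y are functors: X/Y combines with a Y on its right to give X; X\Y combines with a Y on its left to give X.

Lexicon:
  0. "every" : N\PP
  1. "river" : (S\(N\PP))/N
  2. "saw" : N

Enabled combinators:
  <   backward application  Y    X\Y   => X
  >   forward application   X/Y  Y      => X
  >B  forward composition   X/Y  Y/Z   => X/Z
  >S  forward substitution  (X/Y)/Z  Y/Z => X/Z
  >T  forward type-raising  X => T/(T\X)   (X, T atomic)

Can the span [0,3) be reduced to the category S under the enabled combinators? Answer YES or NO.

[0,3] S   <
  [0,1] "every" : N\PP
  [1,3] S\(N\PP)   >
    [1,2] "river" : (S\(N\PP))/N
    [2,3] "saw" : N

YES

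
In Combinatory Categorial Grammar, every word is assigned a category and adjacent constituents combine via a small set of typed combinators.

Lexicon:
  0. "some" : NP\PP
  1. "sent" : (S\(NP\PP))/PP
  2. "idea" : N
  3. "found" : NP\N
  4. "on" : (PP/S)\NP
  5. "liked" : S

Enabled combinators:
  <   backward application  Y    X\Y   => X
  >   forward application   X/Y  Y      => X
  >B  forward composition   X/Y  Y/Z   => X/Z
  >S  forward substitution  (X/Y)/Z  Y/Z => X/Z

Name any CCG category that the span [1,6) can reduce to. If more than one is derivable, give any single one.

[0,6] S   <
  [0,1] "some" : NP\PP
  [1,6] S\(NP\PP)   >
    [1,2] "sent" : (S\(NP\PP))/PP
    [2,6] PP   >
      [2,5] PP/S   <
        [2,4] NP   <
          [2,3] "idea" : N
          [3,4] "found" : NP\N
        [4,5] "on" : (PP/S)\NP
      [5,6] "liked" : S

S\(NP\PP)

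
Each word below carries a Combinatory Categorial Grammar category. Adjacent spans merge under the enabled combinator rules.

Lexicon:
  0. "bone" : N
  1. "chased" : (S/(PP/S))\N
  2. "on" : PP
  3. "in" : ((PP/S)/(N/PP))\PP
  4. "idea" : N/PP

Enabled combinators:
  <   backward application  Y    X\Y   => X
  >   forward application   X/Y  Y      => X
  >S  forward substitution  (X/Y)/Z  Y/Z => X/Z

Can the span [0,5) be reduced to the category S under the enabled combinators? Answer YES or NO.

YES

[0,5] S   >
  [0,2] S/(PP/S)   <
    [0,1] "bone" : N
    [1,2] "chased" : (S/(PP/S))\N
  [2,5] PP/S   >
    [2,4] (PP/S)/(N/PP)   <
      [2,3] "on" : PP
      [3,4] "in" : ((PP/S)/(N/PP))\PP
    [4,5] "idea" : N/PP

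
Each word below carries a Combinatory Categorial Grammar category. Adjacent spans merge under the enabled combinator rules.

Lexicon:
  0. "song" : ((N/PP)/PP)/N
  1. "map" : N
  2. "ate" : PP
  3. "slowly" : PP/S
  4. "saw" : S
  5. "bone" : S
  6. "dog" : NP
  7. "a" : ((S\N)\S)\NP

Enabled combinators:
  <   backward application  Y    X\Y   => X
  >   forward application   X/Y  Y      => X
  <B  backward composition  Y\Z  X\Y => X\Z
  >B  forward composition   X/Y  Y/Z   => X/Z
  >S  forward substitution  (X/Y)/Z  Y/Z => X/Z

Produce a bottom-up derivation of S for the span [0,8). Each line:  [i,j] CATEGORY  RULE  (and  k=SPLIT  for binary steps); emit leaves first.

[0,1] ((N/PP)/PP)/N  lex  "song"
[1,2] N  lex  "map"
[0,2] (N/PP)/PP  >  k=1
[2,3] PP  lex  "ate"
[0,3] N/PP  >  k=2
[3,4] PP/S  lex  "slowly"
[4,5] S  lex  "saw"
[3,5] PP  >  k=4
[0,5] N  >  k=3
[5,6] S  lex  "bone"
[6,7] NP  lex  "dog"
[7,8] ((S\N)\S)\NP  lex  "a"
[6,8] (S\N)\S  <  k=7
[5,8] S\N  <  k=6
[0,8] S  <  k=5

[0,8] S   <
  [0,5] N   >
    [0,3] N/PP   >
      [0,2] (N/PP)/PP   >
        [0,1] "song" : ((N/PP)/PP)/N
        [1,2] "map" : N
      [2,3] "ate" : PP
    [3,5] PP   >
      [3,4] "slowly" : PP/S
      [4,5] "saw" : S
  [5,8] S\N   <
    [5,6] "bone" : S
    [6,8] (S\N)\S   <
      [6,7] "dog" : NP
      [7,8] "a" : ((S\N)\S)\NP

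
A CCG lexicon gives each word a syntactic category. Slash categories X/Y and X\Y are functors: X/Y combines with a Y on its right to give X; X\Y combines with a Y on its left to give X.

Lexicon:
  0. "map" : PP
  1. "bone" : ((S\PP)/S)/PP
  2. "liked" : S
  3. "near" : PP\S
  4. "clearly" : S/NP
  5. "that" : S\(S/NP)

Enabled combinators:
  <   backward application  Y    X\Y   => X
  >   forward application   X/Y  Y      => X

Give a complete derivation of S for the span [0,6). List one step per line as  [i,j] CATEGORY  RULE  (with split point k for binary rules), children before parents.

[0,6] S   <
  [0,1] "map" : PP
  [1,6] S\PP   >
    [1,4] (S\PP)/S   >
      [1,2] "bone" : ((S\PP)/S)/PP
      [2,4] PP   <
        [2,3] "liked" : S
        [3,4] "near" : PP\S
    [4,6] S   <
      [4,5] "clearly" : S/NP
      [5,6] "that" : S\(S/NP)

[0,1] PP  lex  "map"
[1,2] ((S\PP)/S)/PP  lex  "bone"
[2,3] S  lex  "liked"
[3,4] PP\S  lex  "near"
[2,4] PP  <  k=3
[1,4] (S\PP)/S  >  k=2
[4,5] S/NP  lex  "clearly"
[5,6] S\(S/NP)  lex  "that"
[4,6] S  <  k=5
[1,6] S\PP  >  k=4
[0,6] S  <  k=1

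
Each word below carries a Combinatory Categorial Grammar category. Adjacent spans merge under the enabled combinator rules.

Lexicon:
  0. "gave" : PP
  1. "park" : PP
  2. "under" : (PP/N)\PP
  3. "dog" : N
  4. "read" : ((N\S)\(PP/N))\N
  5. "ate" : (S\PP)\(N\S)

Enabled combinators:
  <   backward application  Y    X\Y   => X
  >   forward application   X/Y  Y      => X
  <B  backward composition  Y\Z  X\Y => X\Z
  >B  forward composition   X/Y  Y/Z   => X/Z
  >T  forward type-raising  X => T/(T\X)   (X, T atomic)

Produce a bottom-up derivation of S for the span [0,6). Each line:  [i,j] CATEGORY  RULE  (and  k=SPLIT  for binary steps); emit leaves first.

[0,1] PP  lex  "gave"
[1,2] PP  lex  "park"
[2,3] (PP/N)\PP  lex  "under"
[1,3] PP/N  <  k=2
[3,4] N  lex  "dog"
[4,5] ((N\S)\(PP/N))\N  lex  "read"
[3,5] (N\S)\(PP/N)  <  k=4
[1,5] N\S  <  k=3
[5,6] (S\PP)\(N\S)  lex  "ate"
[1,6] S\PP  <  k=5
[0,6] S  <  k=1

[0,6] S   <
  [0,1] "gave" : PP
  [1,6] S\PP   <
    [1,5] N\S   <
      [1,3] PP/N   <
        [1,2] "park" : PP
        [2,3] "under" : (PP/N)\PP
      [3,5] (N\S)\(PP/N)   <
        [3,4] "dog" : N
        [4,5] "read" : ((N\S)\(PP/N))\N
    [5,6] "ate" : (S\PP)\(N\S)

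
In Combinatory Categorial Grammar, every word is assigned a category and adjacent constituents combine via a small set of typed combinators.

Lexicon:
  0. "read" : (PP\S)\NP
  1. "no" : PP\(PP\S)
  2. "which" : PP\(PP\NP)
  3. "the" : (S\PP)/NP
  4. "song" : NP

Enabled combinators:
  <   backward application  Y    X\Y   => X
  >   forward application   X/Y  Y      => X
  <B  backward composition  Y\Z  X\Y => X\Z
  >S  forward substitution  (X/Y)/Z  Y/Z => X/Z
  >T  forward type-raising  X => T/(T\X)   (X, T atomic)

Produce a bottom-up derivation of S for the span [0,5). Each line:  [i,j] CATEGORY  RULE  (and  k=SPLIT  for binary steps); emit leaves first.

[0,5] S   <
  [0,3] PP   <
    [0,2] PP\NP   <B
      [0,1] "read" : (PP\S)\NP
      [1,2] "no" : PP\(PP\S)
    [2,3] "which" : PP\(PP\NP)
  [3,5] S\PP   >
    [3,4] "the" : (S\PP)/NP
    [4,5] "song" : NP

[0,1] (PP\S)\NP  lex  "read"
[1,2] PP\(PP\S)  lex  "no"
[0,2] PP\NP  <B  k=1
[2,3] PP\(PP\NP)  lex  "which"
[0,3] PP  <  k=2
[3,4] (S\PP)/NP  lex  "the"
[4,5] NP  lex  "song"
[3,5] S\PP  >  k=4
[0,5] S  <  k=3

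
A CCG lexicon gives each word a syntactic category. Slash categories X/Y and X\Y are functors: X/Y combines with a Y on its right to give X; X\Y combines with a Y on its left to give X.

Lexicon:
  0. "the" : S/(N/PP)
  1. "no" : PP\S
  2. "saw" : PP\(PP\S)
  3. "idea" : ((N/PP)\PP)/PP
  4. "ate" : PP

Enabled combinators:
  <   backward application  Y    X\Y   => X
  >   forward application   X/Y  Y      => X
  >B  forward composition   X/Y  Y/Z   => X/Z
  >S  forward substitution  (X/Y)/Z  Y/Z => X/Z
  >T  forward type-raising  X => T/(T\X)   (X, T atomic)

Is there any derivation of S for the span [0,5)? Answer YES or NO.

[0,5] S   >
  [0,1] "the" : S/(N/PP)
  [1,5] N/PP   <
    [1,3] PP   <
      [1,2] "no" : PP\S
      [2,3] "saw" : PP\(PP\S)
    [3,5] (N/PP)\PP   >
      [3,4] "idea" : ((N/PP)\PP)/PP
      [4,5] "ate" : PP

YES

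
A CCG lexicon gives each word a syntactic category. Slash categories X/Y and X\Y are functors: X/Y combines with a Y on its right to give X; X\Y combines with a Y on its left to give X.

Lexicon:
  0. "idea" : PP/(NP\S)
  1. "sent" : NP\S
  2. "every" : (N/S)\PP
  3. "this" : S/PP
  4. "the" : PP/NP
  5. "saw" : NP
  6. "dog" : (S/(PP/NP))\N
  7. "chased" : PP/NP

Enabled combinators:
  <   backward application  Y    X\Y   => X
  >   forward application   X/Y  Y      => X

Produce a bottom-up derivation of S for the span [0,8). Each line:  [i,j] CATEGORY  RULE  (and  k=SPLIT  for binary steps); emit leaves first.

[0,8] S   >
  [0,7] S/(PP/NP)   <
    [0,6] N   >
      [0,3] N/S   <
        [0,2] PP   >
          [0,1] "idea" : PP/(NP\S)
          [1,2] "sent" : NP\S
        [2,3] "every" : (N/S)\PP
      [3,6] S   >
        [3,4] "this" : S/PP
        [4,6] PP   >
          [4,5] "the" : PP/NP
          [5,6] "saw" : NP
    [6,7] "dog" : (S/(PP/NP))\N
  [7,8] "chased" : PP/NP

[0,1] PP/(NP\S)  lex  "idea"
[1,2] NP\S  lex  "sent"
[0,2] PP  >  k=1
[2,3] (N/S)\PP  lex  "every"
[0,3] N/S  <  k=2
[3,4] S/PP  lex  "this"
[4,5] PP/NP  lex  "the"
[5,6] NP  lex  "saw"
[4,6] PP  >  k=5
[3,6] S  >  k=4
[0,6] N  >  k=3
[6,7] (S/(PP/NP))\N  lex  "dog"
[0,7] S/(PP/NP)  <  k=6
[7,8] PP/NP  lex  "chased"
[0,8] S  >  k=7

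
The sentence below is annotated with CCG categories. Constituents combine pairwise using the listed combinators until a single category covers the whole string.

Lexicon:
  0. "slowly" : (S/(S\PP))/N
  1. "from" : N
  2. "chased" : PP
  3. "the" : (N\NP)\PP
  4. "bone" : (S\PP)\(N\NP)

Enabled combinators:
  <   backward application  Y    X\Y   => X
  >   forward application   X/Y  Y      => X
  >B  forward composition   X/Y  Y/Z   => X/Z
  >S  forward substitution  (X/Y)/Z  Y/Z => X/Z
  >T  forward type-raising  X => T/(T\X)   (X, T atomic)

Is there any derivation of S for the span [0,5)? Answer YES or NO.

YES

[0,5] S   >
  [0,2] S/(S\PP)   >
    [0,1] "slowly" : (S/(S\PP))/N
    [1,2] "from" : N
  [2,5] S\PP   <
    [2,4] N\NP   <
      [2,3] "chased" : PP
      [3,4] "the" : (N\NP)\PP
    [4,5] "bone" : (S\PP)\(N\NP)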